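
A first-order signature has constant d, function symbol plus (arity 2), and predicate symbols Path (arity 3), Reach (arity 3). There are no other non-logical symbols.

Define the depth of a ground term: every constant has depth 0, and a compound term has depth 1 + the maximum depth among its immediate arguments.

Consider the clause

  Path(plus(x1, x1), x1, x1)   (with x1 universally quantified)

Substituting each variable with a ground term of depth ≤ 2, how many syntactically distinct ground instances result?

5

Ground terms of depth ≤ 2:
  If N_k denotes the number of depth-≤k ground terms, the 1 constant gives N_0 = 1, and each function symbol of arity r contributes N_{k-1}^r new terms at level k: N_k = 1 + N_{k-1}^2.
  N_0 = 1
  N_1 = 1 + 1^2 = 2
  N_2 = 1 + 2^2 = 5
  Explicitly: d, plus(d, d), plus(d, plus(d, d)), plus(plus(d, d), d), plus(plus(d, d), plus(d, d)).
So there are 5 ground terms available for substitution.
The clause has 1 distinct variable (x1), which appears in the body. In the free term algebra distinct substitutions yield syntactically distinct ground instances.
Number of ground instances = 5.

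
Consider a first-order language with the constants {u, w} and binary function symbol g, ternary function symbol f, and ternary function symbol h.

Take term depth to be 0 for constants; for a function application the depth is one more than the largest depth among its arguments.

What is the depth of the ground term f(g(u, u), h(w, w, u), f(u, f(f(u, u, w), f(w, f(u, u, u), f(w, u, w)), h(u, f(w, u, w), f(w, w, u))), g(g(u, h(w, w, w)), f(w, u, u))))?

depth(g(u, u)) = 1 + max(0, 0) = 1
depth(h(w, w, u)) = 1 + max(0, 0, 0) = 1
depth(f(u, u, w)) = 1 + max(0, 0, 0) = 1
depth(f(u, u, u)) = 1 + max(0, 0, 0) = 1
depth(f(w, u, w)) = 1 + max(0, 0, 0) = 1
depth(f(w, f(u, u, u), f(w, u, w))) = 1 + max(0, 1, 1) = 2
depth(f(w, w, u)) = 1 + max(0, 0, 0) = 1
depth(h(u, f(w, u, w), f(w, w, u))) = 1 + max(0, 1, 1) = 2
depth(f(f(u, u, w), f(w, f(u, u, u), f(w, u, w)), h(u, f(w, u, w), f(w, w, u)))) = 1 + max(1, 2, 2) = 3
depth(h(w, w, w)) = 1 + max(0, 0, 0) = 1
depth(g(u, h(w, w, w))) = 1 + max(0, 1) = 2
depth(f(w, u, u)) = 1 + max(0, 0, 0) = 1
depth(g(g(u, h(w, w, w)), f(w, u, u))) = 1 + max(2, 1) = 3
depth(f(u, f(f(u, u, w), f(w, f(u, u, u), f(w, u, w)), h(u, f(w, u, w), f(w, w, u))), g(g(u, h(w, w, w)), f(w, u, u)))) = 1 + max(0, 3, 3) = 4
depth(f(g(u, u), h(w, w, u), f(u, f(f(u, u, w), f(w, f(u, u, u), f(w, u, w)), h(u, f(w, u, w), f(w, w, u))), g(g(u, h(w, w, w)), f(w, u, u))))) = 1 + max(1, 1, 4) = 5

5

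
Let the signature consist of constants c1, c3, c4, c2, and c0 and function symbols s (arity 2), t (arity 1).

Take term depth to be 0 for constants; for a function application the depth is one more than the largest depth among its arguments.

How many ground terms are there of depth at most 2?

1265

Let N_k = |{terms of depth ≤ k}|. Then N_0 = 5 and N_k = 5 + N_{k-1}^2 + N_{k-1} for k ≥ 1 (one summand per function symbol, arity giving the exponent).
N_0 = 5
N_1 = 5 + 5^2 + 5 = 35
N_2 = 5 + 35^2 + 35 = 1265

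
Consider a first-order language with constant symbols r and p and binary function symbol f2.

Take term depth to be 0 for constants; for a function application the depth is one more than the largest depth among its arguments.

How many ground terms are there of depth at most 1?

If N_k denotes the number of depth-≤k ground terms, the 2 constants give N_0 = 2, and each function symbol of arity r contributes N_{k-1}^r new terms at level k: N_k = 2 + N_{k-1}^2.
N_0 = 2
N_1 = 2 + 2^2 = 6
Explicitly: r, p, f2(r, r), f2(r, p), f2(p, r), f2(p, p).

6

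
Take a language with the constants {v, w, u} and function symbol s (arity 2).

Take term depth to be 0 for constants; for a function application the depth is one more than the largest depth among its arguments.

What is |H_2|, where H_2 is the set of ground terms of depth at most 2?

If N_k denotes the number of depth-≤k ground terms, the 3 constants give N_0 = 3, and each function symbol of arity r contributes N_{k-1}^r new terms at level k: N_k = 3 + N_{k-1}^2.
N_0 = 3
N_1 = 3 + 3^2 = 12
N_2 = 3 + 12^2 = 147

147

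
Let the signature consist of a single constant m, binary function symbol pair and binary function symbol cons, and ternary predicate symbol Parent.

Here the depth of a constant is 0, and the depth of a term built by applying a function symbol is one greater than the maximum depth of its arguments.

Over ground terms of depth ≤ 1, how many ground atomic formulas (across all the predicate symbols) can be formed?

First count ground terms of depth ≤ 1.
Count level by level. With function symbols pair/2, cons/2, the terms of depth ≤ k are the 1 constant together with each function applied to depth-≤(k−1) tuples, so N_k = 1 + N_{k-1}^2 + N_{k-1}^2.
N_0 = 1
N_1 = 1 + 1^2 + 1^2 = 3
So |H| = 3.
For each predicate symbol, the number of ground atoms is |H| raised to its arity; summing:
  Parent: 3^3 = 27
Total ground atoms: 27.

27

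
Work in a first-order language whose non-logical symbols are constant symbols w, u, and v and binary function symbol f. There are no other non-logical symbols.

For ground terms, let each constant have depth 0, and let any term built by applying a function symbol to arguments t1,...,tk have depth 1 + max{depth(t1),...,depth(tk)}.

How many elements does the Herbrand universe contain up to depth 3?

21612

Let N_k count ground terms of depth at most k. Each non-constant term of depth ≤ k is some function symbol applied to depth-≤(k−1) arguments, giving N_k = 3 + N_{k-1}^2.
N_0 = 3
N_1 = 3 + 3^2 = 12
N_2 = 3 + 12^2 = 147
N_3 = 3 + 147^2 = 21612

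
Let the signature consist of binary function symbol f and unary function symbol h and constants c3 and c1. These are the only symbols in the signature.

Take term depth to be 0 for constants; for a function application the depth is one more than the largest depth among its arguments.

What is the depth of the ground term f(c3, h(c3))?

depth(h(c3)) = 1 + depth(c3) = 1 + 0 = 1
depth(f(c3, h(c3))) = 1 + max(0, 1) = 2

2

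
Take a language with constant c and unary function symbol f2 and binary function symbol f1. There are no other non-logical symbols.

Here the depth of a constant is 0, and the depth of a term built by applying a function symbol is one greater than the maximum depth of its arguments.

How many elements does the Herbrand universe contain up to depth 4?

If N_k denotes the number of depth-≤k ground terms, the 1 constant gives N_0 = 1, and each function symbol of arity r contributes N_{k-1}^r new terms at level k: N_k = 1 + N_{k-1} + N_{k-1}^2.
N_0 = 1
N_1 = 1 + 1 + 1^2 = 3
N_2 = 1 + 3 + 3^2 = 13
N_3 = 1 + 13 + 13^2 = 183
N_4 = 1 + 183 + 183^2 = 33673

33673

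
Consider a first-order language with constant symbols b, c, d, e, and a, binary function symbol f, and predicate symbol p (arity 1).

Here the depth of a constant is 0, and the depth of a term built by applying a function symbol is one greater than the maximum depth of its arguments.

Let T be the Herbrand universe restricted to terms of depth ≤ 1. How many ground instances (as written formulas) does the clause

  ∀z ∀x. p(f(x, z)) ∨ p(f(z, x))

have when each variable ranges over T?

Ground terms of depth ≤ 1:
  Let N_k count ground terms of depth at most k. Each non-constant term of depth ≤ k is some function symbol applied to depth-≤(k−1) arguments, giving N_k = 5 + N_{k-1}^2.
  N_0 = 5
  N_1 = 5 + 5^2 = 30
So there are 30 ground terms available for substitution.
The body mentions every one of the 2 quantified variables; since ground terms form a free algebra, no two substitutions collapse to the same formula.
Number of ground instances = 30^2 = 900.

900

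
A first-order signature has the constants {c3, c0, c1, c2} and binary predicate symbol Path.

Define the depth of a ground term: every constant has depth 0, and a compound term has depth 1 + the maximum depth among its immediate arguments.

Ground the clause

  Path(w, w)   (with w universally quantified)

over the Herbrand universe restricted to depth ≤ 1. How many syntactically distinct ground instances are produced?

4

Ground terms of depth ≤ 1:
  With no function symbols every ground term is a constant, so there are exactly 4 ground terms at every depth bound.
  N_0 = 4
  N_1 = 4
So there are 4 ground terms available for substitution.
The variable w ranges independently over the available ground terms, and distinct assignments produce distinct instances.
Number of ground instances = 4.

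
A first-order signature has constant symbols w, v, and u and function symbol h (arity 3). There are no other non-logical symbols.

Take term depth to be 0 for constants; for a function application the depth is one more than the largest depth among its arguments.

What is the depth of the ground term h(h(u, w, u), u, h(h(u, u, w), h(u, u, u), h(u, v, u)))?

depth(h(u, w, u)) = 1 + max(0, 0, 0) = 1
depth(h(u, u, w)) = 1 + max(0, 0, 0) = 1
depth(h(u, u, u)) = 1 + max(0, 0, 0) = 1
depth(h(u, v, u)) = 1 + max(0, 0, 0) = 1
depth(h(h(u, u, w), h(u, u, u), h(u, v, u))) = 1 + max(1, 1, 1) = 2
depth(h(h(u, w, u), u, h(h(u, u, w), h(u, u, u), h(u, v, u)))) = 1 + max(1, 0, 2) = 3

3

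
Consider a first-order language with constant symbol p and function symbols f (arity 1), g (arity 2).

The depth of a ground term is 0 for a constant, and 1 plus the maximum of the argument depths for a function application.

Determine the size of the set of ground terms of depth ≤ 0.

Let N_k count ground terms of depth at most k. Each non-constant term of depth ≤ k is some function symbol applied to depth-≤(k−1) arguments, giving N_k = 1 + N_{k-1} + N_{k-1}^2.
N_0 = 1

1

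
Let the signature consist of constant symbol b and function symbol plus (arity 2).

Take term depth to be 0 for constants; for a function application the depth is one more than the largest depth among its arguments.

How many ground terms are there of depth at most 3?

26

If N_k denotes the number of depth-≤k ground terms, the 1 constant gives N_0 = 1, and each function symbol of arity r contributes N_{k-1}^r new terms at level k: N_k = 1 + N_{k-1}^2.
N_0 = 1
N_1 = 1 + 1^2 = 2
N_2 = 1 + 2^2 = 5
N_3 = 1 + 5^2 = 26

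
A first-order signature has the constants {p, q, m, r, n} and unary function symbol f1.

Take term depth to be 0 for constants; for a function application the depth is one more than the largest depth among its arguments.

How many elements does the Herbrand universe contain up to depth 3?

Count level by level. With function symbols f1/1, the terms of depth ≤ k are the 5 constants together with each function applied to depth-≤(k−1) tuples, so N_k = 5 + N_{k-1}.
N_0 = 5
N_1 = 5 + 5 = 10
N_2 = 5 + 10 = 15
N_3 = 5 + 15 = 20

20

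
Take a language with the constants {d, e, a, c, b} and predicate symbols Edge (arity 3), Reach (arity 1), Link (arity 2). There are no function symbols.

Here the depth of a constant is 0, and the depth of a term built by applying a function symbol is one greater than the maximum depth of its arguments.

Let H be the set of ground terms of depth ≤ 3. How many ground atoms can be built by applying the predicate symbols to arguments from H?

155

First count ground terms of depth ≤ 3.
With no function symbols every ground term is a constant, so there are exactly 5 ground terms at every depth bound.
N_0 = 5
N_1 = 5
N_2 = 5
N_3 = 5
Explicitly: d, e, a, c, b.
So |H| = 5.
For each predicate symbol, the number of ground atoms is |H| raised to its arity; summing:
  Edge: 5^3 = 125;  Reach: 5;  Link: 5^2 = 25
Total ground atoms: 125 + 5 + 25 = 155.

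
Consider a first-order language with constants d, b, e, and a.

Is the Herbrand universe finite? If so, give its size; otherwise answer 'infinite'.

There are no function symbols, so every ground term is one of the 4 constants.
The Herbrand universe is {d, b, e, a}, which is finite with 4 elements.

4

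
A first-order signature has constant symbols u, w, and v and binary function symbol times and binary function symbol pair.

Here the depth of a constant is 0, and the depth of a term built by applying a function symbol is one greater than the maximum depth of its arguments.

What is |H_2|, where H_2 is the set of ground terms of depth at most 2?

Let N_k = |{terms of depth ≤ k}|. Then N_0 = 3 and N_k = 3 + N_{k-1}^2 + N_{k-1}^2 for k ≥ 1 (one summand per function symbol, arity giving the exponent).
N_0 = 3
N_1 = 3 + 3^2 + 3^2 = 21
N_2 = 3 + 21^2 + 21^2 = 885

885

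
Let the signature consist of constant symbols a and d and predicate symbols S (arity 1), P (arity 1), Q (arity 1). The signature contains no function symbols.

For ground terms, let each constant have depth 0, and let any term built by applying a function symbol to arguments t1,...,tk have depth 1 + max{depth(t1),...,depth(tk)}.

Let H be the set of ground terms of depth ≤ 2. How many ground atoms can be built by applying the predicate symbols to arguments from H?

6

First count ground terms of depth ≤ 2.
With no function symbols every ground term is a constant, so there are exactly 2 ground terms at every depth bound.
N_0 = 2
N_1 = 2
N_2 = 2
Explicitly: a, d.
So |H| = 2.
Each predicate of arity r yields |H|^r ground atoms (one per choice of an r-tuple from H):
  S: 2;  P: 2;  Q: 2
Total ground atoms: 2 + 2 + 2 = 6.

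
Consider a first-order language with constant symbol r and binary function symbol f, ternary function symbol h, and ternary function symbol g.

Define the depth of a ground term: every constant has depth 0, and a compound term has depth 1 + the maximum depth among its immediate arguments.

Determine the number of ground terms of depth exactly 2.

141

Count level by level. With function symbols f/2, h/3, g/3, the terms of depth ≤ k are the 1 constant together with each function applied to depth-≤(k−1) tuples, so N_k = 1 + N_{k-1}^2 + N_{k-1}^3 + N_{k-1}^3.
N_0 = 1
N_1 = 1 + 1^2 + 1^3 + 1^3 = 4
N_2 = 1 + 4^2 + 4^3 + 4^3 = 145
Terms of depth exactly 2: N_2 − N_1 = 145 − 4 = 141.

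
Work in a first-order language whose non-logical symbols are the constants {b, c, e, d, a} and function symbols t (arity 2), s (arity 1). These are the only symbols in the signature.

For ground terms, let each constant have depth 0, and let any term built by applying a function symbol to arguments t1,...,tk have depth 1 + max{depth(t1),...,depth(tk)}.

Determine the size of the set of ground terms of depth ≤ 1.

35

Let N_k = |{terms of depth ≤ k}|. Then N_0 = 5 and N_k = 5 + N_{k-1}^2 + N_{k-1} for k ≥ 1 (one summand per function symbol, arity giving the exponent).
N_0 = 5
N_1 = 5 + 5^2 + 5 = 35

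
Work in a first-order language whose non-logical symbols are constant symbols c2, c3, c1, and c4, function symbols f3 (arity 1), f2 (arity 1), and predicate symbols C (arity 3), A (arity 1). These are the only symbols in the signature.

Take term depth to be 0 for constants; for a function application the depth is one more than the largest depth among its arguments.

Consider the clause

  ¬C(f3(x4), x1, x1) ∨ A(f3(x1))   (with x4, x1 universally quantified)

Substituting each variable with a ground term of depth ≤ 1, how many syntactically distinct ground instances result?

144

Ground terms of depth ≤ 1:
  Write N_k for the number of ground terms of depth ≤ k. A term of depth ≤ k is either a constant or a function symbol applied to arguments of depth ≤ k−1, so N_k = 4 + N_{k-1} + N_{k-1}.
  N_0 = 4
  N_1 = 4 + 4 + 4 = 12
  Explicitly: c2, c3, c1, c4, f3(c2), f3(c3), f3(c1), f3(c4), f2(c2), f2(c3), f2(c1), f2(c4).
So there are 12 ground terms available for substitution.
The body mentions every one of the 2 quantified variables; since ground terms form a free algebra, no two substitutions collapse to the same formula.
Number of ground instances = 12^2 = 144.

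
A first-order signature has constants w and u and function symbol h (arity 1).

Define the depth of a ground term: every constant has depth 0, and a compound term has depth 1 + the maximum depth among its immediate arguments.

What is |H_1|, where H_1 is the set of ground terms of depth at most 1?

4

If N_k denotes the number of depth-≤k ground terms, the 2 constants give N_0 = 2, and each function symbol of arity r contributes N_{k-1}^r new terms at level k: N_k = 2 + N_{k-1}.
N_0 = 2
N_1 = 2 + 2 = 4
Explicitly: w, u, h(w), h(u).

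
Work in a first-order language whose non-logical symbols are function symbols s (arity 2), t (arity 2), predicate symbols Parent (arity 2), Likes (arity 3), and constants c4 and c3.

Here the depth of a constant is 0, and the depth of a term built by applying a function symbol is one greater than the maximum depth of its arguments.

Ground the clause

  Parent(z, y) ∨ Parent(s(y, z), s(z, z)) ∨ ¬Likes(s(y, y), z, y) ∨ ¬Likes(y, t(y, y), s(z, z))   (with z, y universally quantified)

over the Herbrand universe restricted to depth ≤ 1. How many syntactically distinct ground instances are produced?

Ground terms of depth ≤ 1:
  Let N_k = |{terms of depth ≤ k}|. Then N_0 = 2 and N_k = 2 + N_{k-1}^2 + N_{k-1}^2 for k ≥ 1 (one summand per function symbol, arity giving the exponent).
  N_0 = 2
  N_1 = 2 + 2^2 + 2^2 = 10
So there are 10 ground terms available for substitution.
Each of z, y ranges independently over the available ground terms, and distinct assignments produce distinct instances.
Number of ground instances = 10^2 = 100.

100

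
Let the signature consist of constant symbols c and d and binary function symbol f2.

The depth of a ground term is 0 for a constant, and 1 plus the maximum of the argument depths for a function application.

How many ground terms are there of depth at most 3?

1446

Count level by level. With function symbols f2/2, the terms of depth ≤ k are the 2 constants together with each function applied to depth-≤(k−1) tuples, so N_k = 2 + N_{k-1}^2.
N_0 = 2
N_1 = 2 + 2^2 = 6
N_2 = 2 + 6^2 = 38
N_3 = 2 + 38^2 = 1446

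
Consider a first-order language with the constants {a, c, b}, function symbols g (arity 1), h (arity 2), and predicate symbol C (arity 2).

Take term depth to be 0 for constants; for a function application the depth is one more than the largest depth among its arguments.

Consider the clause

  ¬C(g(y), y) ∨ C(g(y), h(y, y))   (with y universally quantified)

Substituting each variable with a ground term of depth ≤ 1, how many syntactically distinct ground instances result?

Ground terms of depth ≤ 1:
  Let N_k count ground terms of depth at most k. Each non-constant term of depth ≤ k is some function symbol applied to depth-≤(k−1) arguments, giving N_k = 3 + N_{k-1} + N_{k-1}^2.
  N_0 = 3
  N_1 = 3 + 3 + 3^2 = 15
So there are 15 ground terms available for substitution.
There is 1 variable to instantiate (y),  occurring in at least one literal, so different choices give different ground instances.
Number of ground instances = 15.

15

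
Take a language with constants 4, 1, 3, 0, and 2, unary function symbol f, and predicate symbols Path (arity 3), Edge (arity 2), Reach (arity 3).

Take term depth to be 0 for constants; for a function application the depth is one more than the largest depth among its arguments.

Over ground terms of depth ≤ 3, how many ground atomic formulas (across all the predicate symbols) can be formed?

16400

First count ground terms of depth ≤ 3.
Let N_k count ground terms of depth at most k. Each non-constant term of depth ≤ k is some function symbol applied to depth-≤(k−1) arguments, giving N_k = 5 + N_{k-1}.
N_0 = 5
N_1 = 5 + 5 = 10
N_2 = 5 + 10 = 15
N_3 = 5 + 15 = 20
So |H| = 20.
For each predicate symbol, the number of ground atoms is |H| raised to its arity; summing:
  Path: 20^3 = 8000;  Edge: 20^2 = 400;  Reach: 20^3 = 8000
Total ground atoms: 8000 + 400 + 8000 = 16400.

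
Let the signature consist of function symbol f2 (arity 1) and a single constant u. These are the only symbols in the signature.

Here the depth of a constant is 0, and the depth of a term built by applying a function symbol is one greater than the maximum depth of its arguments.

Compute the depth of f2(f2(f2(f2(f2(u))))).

5

depth(f2(u)) = 1 + depth(u) = 1 + 0 = 1
depth(f2(f2(u))) = 1 + depth(f2(u)) = 1 + 1 = 2
depth(f2(f2(f2(u)))) = 1 + depth(f2(f2(u))) = 1 + 2 = 3
depth(f2(f2(f2(f2(u))))) = 1 + depth(f2(f2(f2(u)))) = 1 + 3 = 4
depth(f2(f2(f2(f2(f2(u)))))) = 1 + depth(f2(f2(f2(f2(u))))) = 1 + 4 = 5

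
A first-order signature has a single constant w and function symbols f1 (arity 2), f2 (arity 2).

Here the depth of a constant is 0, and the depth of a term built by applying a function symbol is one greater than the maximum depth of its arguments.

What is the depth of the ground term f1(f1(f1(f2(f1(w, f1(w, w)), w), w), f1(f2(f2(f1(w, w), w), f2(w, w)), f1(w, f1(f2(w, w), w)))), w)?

depth(f1(w, w)) = 1 + max(0, 0) = 1
depth(f1(w, f1(w, w))) = 1 + max(0, 1) = 2
depth(f2(f1(w, f1(w, w)), w)) = 1 + max(2, 0) = 3
depth(f1(f2(f1(w, f1(w, w)), w), w)) = 1 + max(3, 0) = 4
depth(f2(f1(w, w), w)) = 1 + max(1, 0) = 2
depth(f2(w, w)) = 1 + max(0, 0) = 1
depth(f2(f2(f1(w, w), w), f2(w, w))) = 1 + max(2, 1) = 3
depth(f1(f2(w, w), w)) = 1 + max(1, 0) = 2
depth(f1(w, f1(f2(w, w), w))) = 1 + max(0, 2) = 3
depth(f1(f2(f2(f1(w, w), w), f2(w, w)), f1(w, f1(f2(w, w), w)))) = 1 + max(3, 3) = 4
depth(f1(f1(f2(f1(w, f1(w, w)), w), w), f1(f2(f2(f1(w, w), w), f2(w, w)), f1(w, f1(f2(w, w), w))))) = 1 + max(4, 4) = 5
depth(f1(f1(f1(f2(f1(w, f1(w, w)), w), w), f1(f2(f2(f1(w, w), w), f2(w, w)), f1(w, f1(f2(w, w), w)))), w)) = 1 + max(5, 0) = 6

6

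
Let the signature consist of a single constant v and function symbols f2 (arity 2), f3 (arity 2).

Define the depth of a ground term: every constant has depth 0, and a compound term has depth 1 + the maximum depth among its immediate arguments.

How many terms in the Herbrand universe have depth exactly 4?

Let N_k = |{terms of depth ≤ k}|. Then N_0 = 1 and N_k = 1 + N_{k-1}^2 + N_{k-1}^2 for k ≥ 1 (one summand per function symbol, arity giving the exponent).
N_0 = 1
N_1 = 1 + 1^2 + 1^2 = 3
N_2 = 1 + 3^2 + 3^2 = 19
N_3 = 1 + 19^2 + 19^2 = 723
N_4 = 1 + 723^2 + 723^2 = 1045459
Terms of depth exactly 4: N_4 − N_3 = 1045459 − 723 = 1044736.

1044736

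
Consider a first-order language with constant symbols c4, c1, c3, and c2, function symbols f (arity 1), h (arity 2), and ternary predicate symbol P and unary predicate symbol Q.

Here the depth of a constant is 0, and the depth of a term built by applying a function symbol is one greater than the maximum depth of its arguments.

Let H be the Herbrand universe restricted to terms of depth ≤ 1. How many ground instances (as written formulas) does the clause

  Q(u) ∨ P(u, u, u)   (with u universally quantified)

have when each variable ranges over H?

Ground terms of depth ≤ 1:
  Let N_k = |{terms of depth ≤ k}|. Then N_0 = 4 and N_k = 4 + N_{k-1} + N_{k-1}^2 for k ≥ 1 (one summand per function symbol, arity giving the exponent).
  N_0 = 4
  N_1 = 4 + 4 + 4^2 = 24
So there are 24 ground terms available for substitution.
There is 1 variable to instantiate (u),  occurring in at least one literal, so different choices give different ground instances.
Number of ground instances = 24.

24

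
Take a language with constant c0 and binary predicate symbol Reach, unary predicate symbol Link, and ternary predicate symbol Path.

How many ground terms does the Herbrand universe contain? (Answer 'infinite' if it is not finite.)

1

There are no function symbols, so the only ground term is the single constant.
The Herbrand universe is {c0}, finite with 1 element.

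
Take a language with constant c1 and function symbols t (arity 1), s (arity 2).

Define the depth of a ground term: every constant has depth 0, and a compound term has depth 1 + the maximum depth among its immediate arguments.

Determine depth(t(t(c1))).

2

depth(t(c1)) = 1 + depth(c1) = 1 + 0 = 1
depth(t(t(c1))) = 1 + depth(t(c1)) = 1 + 1 = 2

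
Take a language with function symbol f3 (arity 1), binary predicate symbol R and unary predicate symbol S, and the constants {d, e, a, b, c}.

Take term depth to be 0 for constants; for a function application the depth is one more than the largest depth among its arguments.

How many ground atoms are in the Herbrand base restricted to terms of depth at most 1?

110

First count ground terms of depth ≤ 1.
Write N_k for the number of ground terms of depth ≤ k. A term of depth ≤ k is either a constant or a function symbol applied to arguments of depth ≤ k−1, so N_k = 5 + N_{k-1}.
N_0 = 5
N_1 = 5 + 5 = 10
Explicitly: d, e, a, b, c, f3(d), f3(e), f3(a), f3(b), f3(c).
So |H| = 10.
For each predicate symbol, the number of ground atoms is |H| raised to its arity; summing:
  R: 10^2 = 100;  S: 10
Total ground atoms: 100 + 10 = 110.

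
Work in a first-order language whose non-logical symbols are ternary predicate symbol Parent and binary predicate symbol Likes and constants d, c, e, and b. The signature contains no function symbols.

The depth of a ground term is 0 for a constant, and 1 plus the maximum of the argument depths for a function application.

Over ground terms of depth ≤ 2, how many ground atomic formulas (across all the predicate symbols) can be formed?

First count ground terms of depth ≤ 2.
With no function symbols every ground term is a constant, so there are exactly 4 ground terms at every depth bound.
N_0 = 4
N_1 = 4
N_2 = 4
So |H| = 4.
Ground atoms are formed by filling each argument slot of a predicate with a term from H, so an r-ary predicate gives |H|^r atoms:
  Parent: 4^3 = 64;  Likes: 4^2 = 16
Total ground atoms: 64 + 16 = 80.

80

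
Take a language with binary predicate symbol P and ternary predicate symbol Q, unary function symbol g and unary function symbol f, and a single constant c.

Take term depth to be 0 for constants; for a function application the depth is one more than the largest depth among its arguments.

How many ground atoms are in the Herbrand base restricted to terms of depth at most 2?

First count ground terms of depth ≤ 2.
Write N_k for the number of ground terms of depth ≤ k. A term of depth ≤ k is either a constant or a function symbol applied to arguments of depth ≤ k−1, so N_k = 1 + N_{k-1} + N_{k-1}.
N_0 = 1
N_1 = 1 + 1 + 1 = 3
N_2 = 1 + 3 + 3 = 7
Explicitly: c, g(c), g(g(c)), g(f(c)), f(c), f(g(c)), f(f(c)).
So |H| = 7.
Ground atoms are formed by filling each argument slot of a predicate with a term from H, so an r-ary predicate gives |H|^r atoms:
  P: 7^2 = 49;  Q: 7^3 = 343
Total ground atoms: 49 + 343 = 392.

392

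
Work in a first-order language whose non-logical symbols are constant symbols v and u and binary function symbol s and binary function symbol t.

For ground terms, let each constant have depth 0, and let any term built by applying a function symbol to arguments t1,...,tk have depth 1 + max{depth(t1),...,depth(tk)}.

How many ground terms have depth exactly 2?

If N_k denotes the number of depth-≤k ground terms, the 2 constants give N_0 = 2, and each function symbol of arity r contributes N_{k-1}^r new terms at level k: N_k = 2 + N_{k-1}^2 + N_{k-1}^2.
N_0 = 2
N_1 = 2 + 2^2 + 2^2 = 10
N_2 = 2 + 10^2 + 10^2 = 202
Terms of depth exactly 2: N_2 − N_1 = 202 − 10 = 192.

192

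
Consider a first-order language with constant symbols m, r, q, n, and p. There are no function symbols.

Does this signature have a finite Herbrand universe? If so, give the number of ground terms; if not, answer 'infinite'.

5

There are no function symbols, so every ground term is one of the 5 constants.
The Herbrand universe is {m, r, q, n, p}, which is finite with 5 elements.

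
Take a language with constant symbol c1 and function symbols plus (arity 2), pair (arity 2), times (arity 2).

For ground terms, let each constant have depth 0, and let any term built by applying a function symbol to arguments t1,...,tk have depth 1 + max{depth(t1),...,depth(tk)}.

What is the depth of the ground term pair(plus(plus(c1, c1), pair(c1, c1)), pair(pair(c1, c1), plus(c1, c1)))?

depth(plus(c1, c1)) = 1 + max(0, 0) = 1
depth(pair(c1, c1)) = 1 + max(0, 0) = 1
depth(plus(plus(c1, c1), pair(c1, c1))) = 1 + max(1, 1) = 2
depth(pair(pair(c1, c1), plus(c1, c1))) = 1 + max(1, 1) = 2
depth(pair(plus(plus(c1, c1), pair(c1, c1)), pair(pair(c1, c1), plus(c1, c1)))) = 1 + max(2, 2) = 3

3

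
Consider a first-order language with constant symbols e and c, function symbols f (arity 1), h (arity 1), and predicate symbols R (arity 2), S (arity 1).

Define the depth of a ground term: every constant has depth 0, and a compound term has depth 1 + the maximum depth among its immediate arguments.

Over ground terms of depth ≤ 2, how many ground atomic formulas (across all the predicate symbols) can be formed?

First count ground terms of depth ≤ 2.
If N_k denotes the number of depth-≤k ground terms, the 2 constants give N_0 = 2, and each function symbol of arity r contributes N_{k-1}^r new terms at level k: N_k = 2 + N_{k-1} + N_{k-1}.
N_0 = 2
N_1 = 2 + 2 + 2 = 6
N_2 = 2 + 6 + 6 = 14
So |H| = 14.
For each predicate symbol, the number of ground atoms is |H| raised to its arity; summing:
  R: 14^2 = 196;  S: 14
Total ground atoms: 196 + 14 = 210.

210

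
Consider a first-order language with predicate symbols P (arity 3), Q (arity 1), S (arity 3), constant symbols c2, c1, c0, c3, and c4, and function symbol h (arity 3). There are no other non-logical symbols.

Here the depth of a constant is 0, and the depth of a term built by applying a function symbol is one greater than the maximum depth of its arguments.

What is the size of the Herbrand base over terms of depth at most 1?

4394130

First count ground terms of depth ≤ 1.
Write N_k for the number of ground terms of depth ≤ k. A term of depth ≤ k is either a constant or a function symbol applied to arguments of depth ≤ k−1, so N_k = 5 + N_{k-1}^3.
N_0 = 5
N_1 = 5 + 5^3 = 130
So |H| = 130.
Ground atoms are formed by filling each argument slot of a predicate with a term from H, so an r-ary predicate gives |H|^r atoms:
  P: 130^3 = 2197000;  Q: 130;  S: 130^3 = 2197000
Total ground atoms: 2197000 + 130 + 2197000 = 4394130.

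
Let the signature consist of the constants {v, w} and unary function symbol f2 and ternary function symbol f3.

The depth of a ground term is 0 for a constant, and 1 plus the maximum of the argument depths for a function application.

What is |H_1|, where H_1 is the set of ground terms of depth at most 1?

Write N_k for the number of ground terms of depth ≤ k. A term of depth ≤ k is either a constant or a function symbol applied to arguments of depth ≤ k−1, so N_k = 2 + N_{k-1} + N_{k-1}^3.
N_0 = 2
N_1 = 2 + 2 + 2^3 = 12

12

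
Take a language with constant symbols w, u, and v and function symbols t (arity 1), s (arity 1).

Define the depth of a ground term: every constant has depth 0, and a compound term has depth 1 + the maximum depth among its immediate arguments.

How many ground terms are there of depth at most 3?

Count level by level. With function symbols t/1, s/1, the terms of depth ≤ k are the 3 constants together with each function applied to depth-≤(k−1) tuples, so N_k = 3 + N_{k-1} + N_{k-1}.
N_0 = 3
N_1 = 3 + 3 + 3 = 9
N_2 = 3 + 9 + 9 = 21
N_3 = 3 + 21 + 21 = 45

45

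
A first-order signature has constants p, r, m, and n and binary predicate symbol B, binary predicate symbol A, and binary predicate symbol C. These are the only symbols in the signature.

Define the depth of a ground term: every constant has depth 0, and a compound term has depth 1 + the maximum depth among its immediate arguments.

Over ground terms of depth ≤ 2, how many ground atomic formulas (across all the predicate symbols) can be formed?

First count ground terms of depth ≤ 2.
With no function symbols every ground term is a constant, so there are exactly 4 ground terms at every depth bound.
N_0 = 4
N_1 = 4
N_2 = 4
Explicitly: p, r, m, n.
So |H| = 4.
For each predicate symbol, the number of ground atoms is |H| raised to its arity; summing:
  B: 4^2 = 16;  A: 4^2 = 16;  C: 4^2 = 16
Total ground atoms: 16 + 16 + 16 = 48.

48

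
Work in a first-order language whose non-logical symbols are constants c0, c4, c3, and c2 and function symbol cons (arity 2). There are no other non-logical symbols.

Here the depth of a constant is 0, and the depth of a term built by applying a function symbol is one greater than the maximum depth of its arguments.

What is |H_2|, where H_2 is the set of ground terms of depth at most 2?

Count level by level. With function symbols cons/2, the terms of depth ≤ k are the 4 constants together with each function applied to depth-≤(k−1) tuples, so N_k = 4 + N_{k-1}^2.
N_0 = 4
N_1 = 4 + 4^2 = 20
N_2 = 4 + 20^2 = 404

404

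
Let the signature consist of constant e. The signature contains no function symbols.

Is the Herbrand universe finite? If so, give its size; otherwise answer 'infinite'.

There are no function symbols, so the only ground term is the single constant.
The Herbrand universe is {e}, finite with 1 element.

1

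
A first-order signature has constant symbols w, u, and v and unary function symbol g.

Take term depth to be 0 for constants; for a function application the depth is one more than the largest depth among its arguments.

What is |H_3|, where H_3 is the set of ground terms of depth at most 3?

12

If N_k denotes the number of depth-≤k ground terms, the 3 constants give N_0 = 3, and each function symbol of arity r contributes N_{k-1}^r new terms at level k: N_k = 3 + N_{k-1}.
N_0 = 3
N_1 = 3 + 3 = 6
N_2 = 3 + 6 = 9
N_3 = 3 + 9 = 12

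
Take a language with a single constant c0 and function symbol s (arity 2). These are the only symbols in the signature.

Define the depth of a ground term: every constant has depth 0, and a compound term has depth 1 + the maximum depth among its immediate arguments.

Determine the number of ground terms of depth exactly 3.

Let N_k = |{terms of depth ≤ k}|. Then N_0 = 1 and N_k = 1 + N_{k-1}^2 for k ≥ 1 (one summand per function symbol, arity giving the exponent).
N_0 = 1
N_1 = 1 + 1^2 = 2
N_2 = 1 + 2^2 = 5
N_3 = 1 + 5^2 = 26
Terms of depth exactly 3: N_3 − N_2 = 26 − 5 = 21.

21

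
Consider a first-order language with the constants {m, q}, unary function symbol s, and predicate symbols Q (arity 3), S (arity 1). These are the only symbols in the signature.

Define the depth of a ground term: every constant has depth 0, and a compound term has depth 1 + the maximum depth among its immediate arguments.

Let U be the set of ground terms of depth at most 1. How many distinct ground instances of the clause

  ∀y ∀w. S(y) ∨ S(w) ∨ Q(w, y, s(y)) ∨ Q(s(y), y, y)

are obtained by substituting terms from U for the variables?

Ground terms of depth ≤ 1:
  Let N_k count ground terms of depth at most k. Each non-constant term of depth ≤ k is some function symbol applied to depth-≤(k−1) arguments, giving N_k = 2 + N_{k-1}.
  N_0 = 2
  N_1 = 2 + 2 = 4
  Explicitly: m, q, s(m), s(q).
So there are 4 ground terms available for substitution.
The body mentions every one of the 2 quantified variables; since ground terms form a free algebra, no two substitutions collapse to the same formula.
Number of ground instances = 4^2 = 16.

16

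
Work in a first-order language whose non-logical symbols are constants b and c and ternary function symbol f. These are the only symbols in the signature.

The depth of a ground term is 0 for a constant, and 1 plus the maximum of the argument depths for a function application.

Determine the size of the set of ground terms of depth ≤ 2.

Write N_k for the number of ground terms of depth ≤ k. A term of depth ≤ k is either a constant or a function symbol applied to arguments of depth ≤ k−1, so N_k = 2 + N_{k-1}^3.
N_0 = 2
N_1 = 2 + 2^3 = 10
N_2 = 2 + 10^3 = 1002

1002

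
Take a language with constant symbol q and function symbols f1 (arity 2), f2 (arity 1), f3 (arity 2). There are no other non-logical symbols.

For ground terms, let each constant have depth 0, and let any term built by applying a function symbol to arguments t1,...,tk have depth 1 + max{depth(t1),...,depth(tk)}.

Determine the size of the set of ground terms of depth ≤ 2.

37

Let N_k count ground terms of depth at most k. Each non-constant term of depth ≤ k is some function symbol applied to depth-≤(k−1) arguments, giving N_k = 1 + N_{k-1}^2 + N_{k-1} + N_{k-1}^2.
N_0 = 1
N_1 = 1 + 1^2 + 1 + 1^2 = 4
N_2 = 1 + 4^2 + 4 + 4^2 = 37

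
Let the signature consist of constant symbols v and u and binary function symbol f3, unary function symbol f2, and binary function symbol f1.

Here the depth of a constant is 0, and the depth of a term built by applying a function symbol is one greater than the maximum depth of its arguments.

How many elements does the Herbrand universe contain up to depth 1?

12

Let N_k count ground terms of depth at most k. Each non-constant term of depth ≤ k is some function symbol applied to depth-≤(k−1) arguments, giving N_k = 2 + N_{k-1}^2 + N_{k-1} + N_{k-1}^2.
N_0 = 2
N_1 = 2 + 2^2 + 2 + 2^2 = 12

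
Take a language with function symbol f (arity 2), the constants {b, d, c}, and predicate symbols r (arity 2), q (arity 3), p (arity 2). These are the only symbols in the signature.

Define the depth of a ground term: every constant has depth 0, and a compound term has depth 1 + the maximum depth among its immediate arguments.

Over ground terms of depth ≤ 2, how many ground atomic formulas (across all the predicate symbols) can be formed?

First count ground terms of depth ≤ 2.
Let N_k = |{terms of depth ≤ k}|. Then N_0 = 3 and N_k = 3 + N_{k-1}^2 for k ≥ 1 (one summand per function symbol, arity giving the exponent).
N_0 = 3
N_1 = 3 + 3^2 = 12
N_2 = 3 + 12^2 = 147
So |H| = 147.
A ground atom is a predicate applied to a tuple of terms from H, so the count is the sum over predicates of |H|^arity:
  r: 147^2 = 21609;  q: 147^3 = 3176523;  p: 147^2 = 21609
Total ground atoms: 21609 + 3176523 + 21609 = 3219741.

3219741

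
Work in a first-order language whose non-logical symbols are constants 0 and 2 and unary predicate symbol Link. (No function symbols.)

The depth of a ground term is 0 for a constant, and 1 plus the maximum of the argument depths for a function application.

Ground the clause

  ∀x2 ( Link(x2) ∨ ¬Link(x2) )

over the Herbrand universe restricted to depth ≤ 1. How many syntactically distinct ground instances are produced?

Ground terms of depth ≤ 1:
  With no function symbols every ground term is a constant, so there are exactly 2 ground terms at every depth bound.
  N_0 = 2
  N_1 = 2
  Explicitly: 0, 2.
So there are 2 ground terms available for substitution.
The body mentions the single quantified variable x2; since ground terms form a free algebra, no two substitutions collapse to the same formula.
Number of ground instances = 2.

2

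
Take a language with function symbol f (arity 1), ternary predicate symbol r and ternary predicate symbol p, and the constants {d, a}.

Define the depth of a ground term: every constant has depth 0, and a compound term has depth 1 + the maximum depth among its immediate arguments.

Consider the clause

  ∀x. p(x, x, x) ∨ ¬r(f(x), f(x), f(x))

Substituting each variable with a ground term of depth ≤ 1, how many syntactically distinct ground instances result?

Ground terms of depth ≤ 1:
  If N_k denotes the number of depth-≤k ground terms, the 2 constants give N_0 = 2, and each function symbol of arity r contributes N_{k-1}^r new terms at level k: N_k = 2 + N_{k-1}.
  N_0 = 2
  N_1 = 2 + 2 = 4
So there are 4 ground terms available for substitution.
The variable x ranges independently over the available ground terms, and distinct assignments produce distinct instances.
Number of ground instances = 4.

4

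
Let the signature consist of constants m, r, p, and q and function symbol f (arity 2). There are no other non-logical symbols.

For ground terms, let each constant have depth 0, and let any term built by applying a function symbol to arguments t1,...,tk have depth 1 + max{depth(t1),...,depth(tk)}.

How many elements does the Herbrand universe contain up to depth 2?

404

Let N_k = |{terms of depth ≤ k}|. Then N_0 = 4 and N_k = 4 + N_{k-1}^2 for k ≥ 1 (one summand per function symbol, arity giving the exponent).
N_0 = 4
N_1 = 4 + 4^2 = 20
N_2 = 4 + 20^2 = 404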